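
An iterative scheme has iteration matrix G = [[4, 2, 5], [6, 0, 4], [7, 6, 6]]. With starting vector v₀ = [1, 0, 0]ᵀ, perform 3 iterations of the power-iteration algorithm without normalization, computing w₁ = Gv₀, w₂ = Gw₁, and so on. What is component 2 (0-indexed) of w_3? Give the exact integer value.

1389

w1 = Gv₀ = (4·1 + 2·0 + 5·0; 6·1 + 0·0 + 4·0; 7·1 + 6·0 + 6·0) = (4, 6, 7)
w2 = Gw1 = (4·4 + 2·6 + 5·7; 6·4 + 0·6 + 4·7; 7·4 + 6·6 + 6·7) = (63, 52, 106)
w3 = Gw2 = (886, 802, 1389)
The requested component of w3 is 1389.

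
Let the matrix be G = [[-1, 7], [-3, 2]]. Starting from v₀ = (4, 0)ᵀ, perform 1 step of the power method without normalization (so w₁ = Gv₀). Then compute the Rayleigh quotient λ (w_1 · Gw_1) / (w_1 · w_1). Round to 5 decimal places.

λ ≈ 2.90000

w1 = Gv₀ = (-4, -12)
Gw1 = (-80, -12)
w1·Gw1 = (-4)·(-80) + (-12)·(-12) = 464; w1·w1 = (-4)·(-4) + (-12)·(-12) = 160
λ ≈ 464/160 = 2.90000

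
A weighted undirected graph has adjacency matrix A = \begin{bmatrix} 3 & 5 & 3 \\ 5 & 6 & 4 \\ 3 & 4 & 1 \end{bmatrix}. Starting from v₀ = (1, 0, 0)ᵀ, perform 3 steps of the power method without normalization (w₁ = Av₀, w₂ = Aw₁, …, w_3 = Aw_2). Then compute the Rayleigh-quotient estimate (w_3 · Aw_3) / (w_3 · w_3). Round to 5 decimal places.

λ ≈ 11.99407

w1 = Av₀ = (3·1 + 5·0 + 3·0; 5·1 + 6·0 + 4·0; 3·1 + 4·0 + 1·0) = (3, 5, 3)
w2 = Aw1 = (3·3 + 5·5 + 3·3; 5·3 + 6·5 + 4·3; 3·3 + 4·5 + 1·3) = (43, 57, 32)
w3 = Aw2 = (510, 685, 389)
Aw3 = (6122, 8216, 4659)
w3·Aw3 = 510·6122 + 685·8216 + 389·4659 = 10562531; w3·w3 = 510·510 + 685·685 + 389·389 = 880646
λ ≈ 10562531/880646 = 11.99407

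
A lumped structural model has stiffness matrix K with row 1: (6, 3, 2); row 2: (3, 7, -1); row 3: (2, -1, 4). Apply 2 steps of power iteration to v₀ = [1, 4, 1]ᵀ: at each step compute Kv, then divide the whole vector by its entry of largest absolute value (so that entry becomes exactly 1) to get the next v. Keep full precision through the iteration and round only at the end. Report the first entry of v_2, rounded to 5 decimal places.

0.79851

Kv0 = (20.000000, 30.000000, 2.000000); divide by 30.000000 → v1 = (0.666667, 1.000000, 0.066667)
Kv1 = (7.133333, 8.933333, 0.600000); divide by 8.933333 → v2 = (0.798507, 1.000000, 0.067164)
Requested entry of v2: 214/268 = 0.79851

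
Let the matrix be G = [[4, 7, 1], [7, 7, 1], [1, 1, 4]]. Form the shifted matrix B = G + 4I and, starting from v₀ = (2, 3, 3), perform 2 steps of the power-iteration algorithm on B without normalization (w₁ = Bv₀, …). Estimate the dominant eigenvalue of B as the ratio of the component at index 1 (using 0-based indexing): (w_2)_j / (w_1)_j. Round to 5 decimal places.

17.18000

B = G + 4I has rows (8, 7, 1); (7, 11, 1); (1, 1, 8)
w1 = Bv₀ = (8·2 + 7·3 + 1·3; 7·2 + 11·3 + 1·3; 1·2 + 1·3 + 8·3) = (40, 50, 29)
w2 = Bw1 = (8·40 + 7·50 + 1·29; 7·40 + 11·50 + 1·29; 1·40 + 1·50 + 8·29) = (699, 859, 322)
Ratio: 859/50 = 17.18000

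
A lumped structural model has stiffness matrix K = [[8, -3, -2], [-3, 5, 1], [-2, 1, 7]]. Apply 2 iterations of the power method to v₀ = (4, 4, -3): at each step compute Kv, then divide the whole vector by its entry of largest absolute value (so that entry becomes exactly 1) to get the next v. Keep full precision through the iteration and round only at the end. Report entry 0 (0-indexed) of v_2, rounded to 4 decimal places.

Kv0 = (26.00000, 5.00000, -25.00000); divide by 26.00000 → v1 = (1.00000, 0.19231, -0.96154)
Kv1 = (9.34615, -3.00000, -8.53846); divide by 9.34615 → v2 = (1.00000, -0.32099, -0.91358)
Requested entry of v2: 243/243 = 1.0000

1.0000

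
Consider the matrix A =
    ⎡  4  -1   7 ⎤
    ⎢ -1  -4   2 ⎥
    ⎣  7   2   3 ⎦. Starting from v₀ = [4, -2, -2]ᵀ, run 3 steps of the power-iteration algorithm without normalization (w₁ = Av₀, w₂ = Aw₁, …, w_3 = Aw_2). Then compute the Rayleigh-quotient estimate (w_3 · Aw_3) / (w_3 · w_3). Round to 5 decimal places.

10.16773

w1 = Av₀ = (4, 0, 18)
w2 = Aw1 = (142, 32, 82)
w3 = Aw2 = (1110, -106, 1304)
Aw3 = (13674, 1922, 11470)
w3·Aw3 = 1110·13674 + (-106)·1922 + 1304·11470 = 29931288; w3·w3 = 1110·1110 + (-106)·(-106) + 1304·1304 = 2943752
λ ≈ 29931288/2943752 = 10.16773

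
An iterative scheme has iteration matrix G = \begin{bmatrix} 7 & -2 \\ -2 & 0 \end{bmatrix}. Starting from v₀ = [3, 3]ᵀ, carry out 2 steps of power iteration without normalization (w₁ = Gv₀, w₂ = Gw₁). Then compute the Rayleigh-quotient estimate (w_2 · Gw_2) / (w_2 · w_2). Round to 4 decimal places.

7.5305

w1 = Gv₀ = (7·3 + (-2)·3; (-2)·3 + 0·3) = (15, -6)
w2 = Gw1 = (7·15 + (-2)·(-6); (-2)·15 + 0·(-6)) = (117, -30)
Gw2 = (879, -234)
w2·Gw2 = 117·879 + (-30)·(-234) = 109863; w2·w2 = 117·117 + (-30)·(-30) = 14589
λ ≈ 109863/14589 = 7.5305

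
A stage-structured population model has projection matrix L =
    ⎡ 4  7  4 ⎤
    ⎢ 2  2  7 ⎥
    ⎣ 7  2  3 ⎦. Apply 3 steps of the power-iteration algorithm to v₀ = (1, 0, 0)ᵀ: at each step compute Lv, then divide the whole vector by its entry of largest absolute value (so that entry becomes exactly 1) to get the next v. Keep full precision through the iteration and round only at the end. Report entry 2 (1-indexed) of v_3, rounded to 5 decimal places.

Lv0 = (4.000000, 2.000000, 7.000000); divide by 7.000000 → v1 = (0.571429, 0.285714, 1.000000)
Lv1 = (8.285714, 8.714286, 7.571429); divide by 8.714286 → v2 = (0.950820, 1.000000, 0.868852)
Lv2 = (14.278689, 9.983607, 11.262295); divide by 14.278689 → v3 = (1.000000, 0.699196, 0.788749)
Requested entry of v3: 609/871 = 0.69920

0.69920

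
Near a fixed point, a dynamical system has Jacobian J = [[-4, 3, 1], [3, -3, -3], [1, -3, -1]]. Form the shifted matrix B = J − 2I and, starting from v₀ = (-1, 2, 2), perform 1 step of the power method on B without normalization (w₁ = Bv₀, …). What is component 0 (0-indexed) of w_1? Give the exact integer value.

B = J − 2I has rows (-6, 3, 1); (3, -5, -3); (1, -3, -3)
w1 = Bv₀ = (14, -19, -13)
Requested component of w1: 14

14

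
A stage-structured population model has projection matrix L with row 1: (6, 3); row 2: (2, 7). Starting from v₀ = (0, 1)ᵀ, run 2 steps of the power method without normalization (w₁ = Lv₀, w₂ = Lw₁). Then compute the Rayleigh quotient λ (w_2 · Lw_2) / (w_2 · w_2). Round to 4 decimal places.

w1 = Lv₀ = (6·0 + 3·1; 2·0 + 7·1) = (3, 7)
w2 = Lw1 = (6·3 + 3·7; 2·3 + 7·7) = (39, 55)
Lw2 = (399, 463)
w2·Lw2 = 39·399 + 55·463 = 41026; w2·w2 = 39·39 + 55·55 = 4546
λ ≈ 41026/4546 = 9.0246

λ ≈ 9.0246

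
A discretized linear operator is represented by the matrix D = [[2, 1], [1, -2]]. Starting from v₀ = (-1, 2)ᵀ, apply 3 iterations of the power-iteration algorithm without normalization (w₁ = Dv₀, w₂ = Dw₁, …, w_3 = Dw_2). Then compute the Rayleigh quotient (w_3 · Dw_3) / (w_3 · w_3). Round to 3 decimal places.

w1 = Dv₀ = (0, -5)
w2 = Dw1 = (-5, 10)
w3 = Dw2 = (0, -25)
Dw3 = (-25, 50)
w3·Dw3 = 0·(-25) + (-25)·50 = -1250; w3·w3 = 0·0 + (-25)·(-25) = 625
λ ≈ -1250/625 = -2.000

λ ≈ -2.000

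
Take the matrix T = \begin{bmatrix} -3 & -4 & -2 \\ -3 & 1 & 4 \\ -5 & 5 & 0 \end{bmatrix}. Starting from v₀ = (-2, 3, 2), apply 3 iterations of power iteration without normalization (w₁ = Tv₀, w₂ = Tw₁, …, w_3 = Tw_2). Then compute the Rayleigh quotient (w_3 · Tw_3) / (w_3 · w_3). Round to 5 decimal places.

w1 = Tv₀ = ((-3)·(-2) + (-4)·3 + (-2)·2; (-3)·(-2) + 1·3 + 4·2; (-5)·(-2) + 5·3 + 0·2) = (-10, 17, 25)
w2 = Tw1 = ((-3)·(-10) + (-4)·17 + (-2)·25; (-3)·(-10) + 1·17 + 4·25; (-5)·(-10) + 5·17 + 0·25) = (-88, 147, 135)
w3 = Tw2 = (-594, 951, 1175)
Tw3 = (-4372, 7433, 7725)
w3·Tw3 = (-594)·(-4372) + 951·7433 + 1175·7725 = 18742626; w3·w3 = (-594)·(-594) + 951·951 + 1175·1175 = 2637862
λ ≈ 18742626/2637862 = 7.10523

λ ≈ 7.10523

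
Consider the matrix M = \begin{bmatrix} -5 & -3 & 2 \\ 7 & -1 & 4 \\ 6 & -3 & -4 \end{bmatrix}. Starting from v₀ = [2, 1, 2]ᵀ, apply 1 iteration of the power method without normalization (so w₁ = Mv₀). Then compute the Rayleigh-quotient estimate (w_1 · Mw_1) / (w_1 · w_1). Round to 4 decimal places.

w1 = Mv₀ = ((-5)·2 + (-3)·1 + 2·2; 7·2 + (-1)·1 + 4·2; 6·2 + (-3)·1 + (-4)·2) = (-9, 21, 1)
Mw1 = (-16, -80, -121)
w1·Mw1 = (-9)·(-16) + 21·(-80) + 1·(-121) = -1657; w1·w1 = (-9)·(-9) + 21·21 + 1·1 = 523
λ ≈ -1657/523 = -3.1683

λ ≈ -3.1683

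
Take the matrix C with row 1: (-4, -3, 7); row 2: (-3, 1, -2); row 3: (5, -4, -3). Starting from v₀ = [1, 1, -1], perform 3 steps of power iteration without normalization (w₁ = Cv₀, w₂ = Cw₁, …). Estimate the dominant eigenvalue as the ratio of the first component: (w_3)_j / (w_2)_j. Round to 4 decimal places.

λ ≈ -12.0476

w1 = Cv₀ = ((-4)·1 + (-3)·1 + 7·(-1); (-3)·1 + 1·1 + (-2)·(-1); 5·1 + (-4)·1 + (-3)·(-1)) = (-14, 0, 4)
w2 = Cw1 = ((-4)·(-14) + (-3)·0 + 7·4; (-3)·(-14) + 1·0 + (-2)·4; 5·(-14) + (-4)·0 + (-3)·4) = (84, 34, -82)
w3 = Cw2 = (-1012, -54, 530)
Ratio at component: -1012 / 84 = -12.0476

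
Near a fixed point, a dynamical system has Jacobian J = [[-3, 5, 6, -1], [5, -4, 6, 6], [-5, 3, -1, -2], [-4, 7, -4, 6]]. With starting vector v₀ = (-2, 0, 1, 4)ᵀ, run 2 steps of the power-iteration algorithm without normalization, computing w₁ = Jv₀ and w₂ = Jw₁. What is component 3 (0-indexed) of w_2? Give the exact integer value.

272

w1 = Jv₀ = (8, 20, 1, 28)
w2 = Jw1 = (54, 134, -37, 272)
The requested component of w2 is 272.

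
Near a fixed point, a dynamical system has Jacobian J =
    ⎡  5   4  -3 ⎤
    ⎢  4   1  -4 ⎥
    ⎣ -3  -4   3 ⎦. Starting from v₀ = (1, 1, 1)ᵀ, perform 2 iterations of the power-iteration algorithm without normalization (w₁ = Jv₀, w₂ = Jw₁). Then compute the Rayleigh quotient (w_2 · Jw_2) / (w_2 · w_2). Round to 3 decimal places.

w1 = Jv₀ = (5·1 + 4·1 + (-3)·1; 4·1 + 1·1 + (-4)·1; (-3)·1 + (-4)·1 + 3·1) = (6, 1, -4)
w2 = Jw1 = (5·6 + 4·1 + (-3)·(-4); 4·6 + 1·1 + (-4)·(-4); (-3)·6 + (-4)·1 + 3·(-4)) = (46, 41, -34)
Jw2 = (496, 361, -404)
w2·Jw2 = 46·496 + 41·361 + (-34)·(-404) = 51353; w2·w2 = 46·46 + 41·41 + (-34)·(-34) = 4953
λ ≈ 51353/4953 = 10.368

λ ≈ 10.368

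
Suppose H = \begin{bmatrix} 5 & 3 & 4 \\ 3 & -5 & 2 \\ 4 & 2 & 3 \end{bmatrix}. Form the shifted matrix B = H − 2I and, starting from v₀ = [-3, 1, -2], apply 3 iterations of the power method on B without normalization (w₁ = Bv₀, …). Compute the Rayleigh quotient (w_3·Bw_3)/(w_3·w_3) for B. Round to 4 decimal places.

μ ≈ 0.9786

B = H − 2I has rows (3, 3, 4); (3, -7, 2); (4, 2, 1)
w1 = Bv₀ = (-14, -20, -12)
w2 = Bw1 = (-150, 74, -108)
w3 = Bw2 = (-660, -1184, -560)
Bw3 = (-7772, 5188, -5568)
w3·Bw3 = 2105008; w3·w3 = 2151056; μ ≈ 2105008/2151056 = 0.9786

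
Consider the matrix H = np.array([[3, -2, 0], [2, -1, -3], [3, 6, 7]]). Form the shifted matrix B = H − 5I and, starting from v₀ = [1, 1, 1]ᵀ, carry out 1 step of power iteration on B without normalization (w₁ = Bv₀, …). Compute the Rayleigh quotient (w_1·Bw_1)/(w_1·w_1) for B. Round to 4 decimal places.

B = H − 5I has rows (-2, -2, 0); (2, -6, -3); (3, 6, 2)
w1 = Bv₀ = (-4, -7, 11)
Bw1 = (22, 1, -32)
w1·Bw1 = -447; w1·w1 = 186; μ ≈ -447/186 = -2.4032

-2.4032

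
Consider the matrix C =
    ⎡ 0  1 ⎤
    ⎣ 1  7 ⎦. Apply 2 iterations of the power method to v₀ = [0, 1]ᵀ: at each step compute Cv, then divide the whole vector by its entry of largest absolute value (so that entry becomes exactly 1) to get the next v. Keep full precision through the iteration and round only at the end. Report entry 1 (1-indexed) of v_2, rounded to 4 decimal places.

Cv0 = (1.00000, 7.00000); divide by 7.00000 → v1 = (0.14286, 1.00000)
Cv1 = (1.00000, 7.14286); divide by 7.14286 → v2 = (0.14000, 1.00000)
Requested entry of v2: 7/50 = 0.1400

0.1400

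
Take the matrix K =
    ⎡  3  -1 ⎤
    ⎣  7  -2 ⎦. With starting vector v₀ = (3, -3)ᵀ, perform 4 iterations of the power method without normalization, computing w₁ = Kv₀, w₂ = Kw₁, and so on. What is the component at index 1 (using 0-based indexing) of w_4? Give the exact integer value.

-27

w1 = Kv₀ = (3·3 + (-1)·(-3); 7·3 + (-2)·(-3)) = (12, 27)
w2 = Kw1 = (3·12 + (-1)·27; 7·12 + (-2)·27) = (9, 30)
w3 = Kw2 = (-3, 3)
w4 = Kw3 = (-12, -27)
The requested component of w4 is -27.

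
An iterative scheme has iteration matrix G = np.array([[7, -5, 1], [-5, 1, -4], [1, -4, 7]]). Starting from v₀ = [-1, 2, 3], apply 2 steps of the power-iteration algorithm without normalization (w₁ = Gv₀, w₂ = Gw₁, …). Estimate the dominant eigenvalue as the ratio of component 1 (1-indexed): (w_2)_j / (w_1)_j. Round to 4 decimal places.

w1 = Gv₀ = (7·(-1) + (-5)·2 + 1·3; (-5)·(-1) + 1·2 + (-4)·3; 1·(-1) + (-4)·2 + 7·3) = (-14, -5, 12)
w2 = Gw1 = (7·(-14) + (-5)·(-5) + 1·12; (-5)·(-14) + 1·(-5) + (-4)·12; 1·(-14) + (-4)·(-5) + 7·12) = (-61, 17, 90)
Ratio at component: -61 / -14 = 4.3571

4.3571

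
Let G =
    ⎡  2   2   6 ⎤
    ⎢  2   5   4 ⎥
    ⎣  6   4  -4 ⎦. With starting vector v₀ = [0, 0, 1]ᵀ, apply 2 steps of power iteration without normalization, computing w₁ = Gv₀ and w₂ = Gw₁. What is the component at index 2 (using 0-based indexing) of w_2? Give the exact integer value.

68

w1 = Gv₀ = (6, 4, -4)
w2 = Gw1 = (-4, 16, 68)
The requested component of w2 is 68.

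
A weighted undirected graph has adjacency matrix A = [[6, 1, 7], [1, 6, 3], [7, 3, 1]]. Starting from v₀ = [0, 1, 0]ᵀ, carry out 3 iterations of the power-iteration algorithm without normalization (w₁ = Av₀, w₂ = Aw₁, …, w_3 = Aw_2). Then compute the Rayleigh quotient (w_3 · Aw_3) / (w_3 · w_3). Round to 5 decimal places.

λ ≈ 11.81310

w1 = Av₀ = (1, 6, 3)
w2 = Aw1 = (33, 46, 28)
w3 = Aw2 = (440, 393, 397)
Aw3 = (5812, 3989, 4656)
w3·Aw3 = 440·5812 + 393·3989 + 397·4656 = 5973389; w3·w3 = 440·440 + 393·393 + 397·397 = 505658
λ ≈ 5973389/505658 = 11.81310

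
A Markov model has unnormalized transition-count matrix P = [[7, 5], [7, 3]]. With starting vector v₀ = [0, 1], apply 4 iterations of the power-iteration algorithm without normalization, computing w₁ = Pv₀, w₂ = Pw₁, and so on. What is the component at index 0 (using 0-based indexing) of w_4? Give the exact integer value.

w1 = Pv₀ = (5, 3)
w2 = Pw1 = (50, 44)
w3 = Pw2 = (570, 482)
w4 = Pw3 = (6400, 5436)
The requested component of w4 is 6400.

6400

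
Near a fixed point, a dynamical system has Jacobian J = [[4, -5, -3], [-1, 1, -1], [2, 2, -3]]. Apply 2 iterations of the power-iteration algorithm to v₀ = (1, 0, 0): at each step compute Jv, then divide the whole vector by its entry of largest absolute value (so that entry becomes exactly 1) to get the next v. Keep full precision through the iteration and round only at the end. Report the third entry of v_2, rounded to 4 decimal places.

Jv0 = (4.00000, -1.00000, 2.00000); divide by 4.00000 → v1 = (1.00000, -0.25000, 0.50000)
Jv1 = (3.75000, -1.75000, 0.00000); divide by 3.75000 → v2 = (1.00000, -0.46667, 0.00000)
Requested entry of v2: 0/15 = 0.0000

0.0000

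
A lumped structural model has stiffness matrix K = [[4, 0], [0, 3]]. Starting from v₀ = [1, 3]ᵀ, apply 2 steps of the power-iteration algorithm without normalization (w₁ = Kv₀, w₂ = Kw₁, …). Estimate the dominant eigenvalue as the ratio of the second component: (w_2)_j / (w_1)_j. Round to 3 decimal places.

w1 = Kv₀ = (4, 9)
w2 = Kw1 = (16, 27)
Ratio at component: 27 / 9 = 3.000

λ ≈ 3.000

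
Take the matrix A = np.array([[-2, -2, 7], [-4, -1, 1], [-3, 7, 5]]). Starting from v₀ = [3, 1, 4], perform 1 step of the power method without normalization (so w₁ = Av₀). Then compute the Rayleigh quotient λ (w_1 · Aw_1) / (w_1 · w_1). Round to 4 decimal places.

w1 = Av₀ = ((-2)·3 + (-2)·1 + 7·4; (-4)·3 + (-1)·1 + 1·4; (-3)·3 + 7·1 + 5·4) = (20, -9, 18)
Aw1 = (104, -53, -33)
w1·Aw1 = 20·104 + (-9)·(-53) + 18·(-33) = 1963; w1·w1 = 20·20 + (-9)·(-9) + 18·18 = 805
λ ≈ 1963/805 = 2.4385

2.4385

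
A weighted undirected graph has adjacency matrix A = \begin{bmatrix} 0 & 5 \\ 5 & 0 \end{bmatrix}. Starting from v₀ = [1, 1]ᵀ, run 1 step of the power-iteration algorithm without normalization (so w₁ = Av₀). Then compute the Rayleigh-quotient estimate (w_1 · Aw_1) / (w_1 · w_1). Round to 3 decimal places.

w1 = Av₀ = (5, 5)
Aw1 = (25, 25)
w1·Aw1 = 5·25 + 5·25 = 250; w1·w1 = 5·5 + 5·5 = 50
λ ≈ 250/50 = 5.000

5.000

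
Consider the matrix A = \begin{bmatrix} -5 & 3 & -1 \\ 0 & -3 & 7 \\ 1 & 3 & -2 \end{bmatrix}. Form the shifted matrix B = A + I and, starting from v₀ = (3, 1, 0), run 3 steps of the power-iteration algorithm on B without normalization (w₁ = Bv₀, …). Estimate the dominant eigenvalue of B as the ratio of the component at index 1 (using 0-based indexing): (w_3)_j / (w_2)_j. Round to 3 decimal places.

-5.196

B = A + I has rows (-4, 3, -1); (0, -2, 7); (1, 3, -1)
w1 = Bv₀ = ((-4)·3 + 3·1 + (-1)·0; 0·3 + (-2)·1 + 7·0; 1·3 + 3·1 + (-1)·0) = (-9, -2, 6)
w2 = Bw1 = ((-4)·(-9) + 3·(-2) + (-1)·6; 0·(-9) + (-2)·(-2) + 7·6; 1·(-9) + 3·(-2) + (-1)·6) = (24, 46, -21)
w3 = Bw2 = (63, -239, 183)
Ratio: -239/46 = -5.196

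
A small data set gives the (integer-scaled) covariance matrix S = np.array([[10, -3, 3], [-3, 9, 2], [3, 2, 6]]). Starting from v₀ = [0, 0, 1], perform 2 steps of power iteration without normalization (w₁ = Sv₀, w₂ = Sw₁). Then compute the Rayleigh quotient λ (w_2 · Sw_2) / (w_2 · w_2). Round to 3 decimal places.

10.245

w1 = Sv₀ = (10·0 + (-3)·0 + 3·1; (-3)·0 + 9·0 + 2·1; 3·0 + 2·0 + 6·1) = (3, 2, 6)
w2 = Sw1 = (10·3 + (-3)·2 + 3·6; (-3)·3 + 9·2 + 2·6; 3·3 + 2·2 + 6·6) = (42, 21, 49)
Sw2 = (504, 161, 462)
w2·Sw2 = 42·504 + 21·161 + 49·462 = 47187; w2·w2 = 42·42 + 21·21 + 49·49 = 4606
λ ≈ 47187/4606 = 10.245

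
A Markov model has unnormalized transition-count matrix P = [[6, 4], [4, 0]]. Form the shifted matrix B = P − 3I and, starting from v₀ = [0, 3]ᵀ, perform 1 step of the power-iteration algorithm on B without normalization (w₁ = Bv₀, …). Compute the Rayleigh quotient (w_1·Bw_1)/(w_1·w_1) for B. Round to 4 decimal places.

B = P − 3I has rows (3, 4); (4, -3)
w1 = Bv₀ = (12, -9)
Bw1 = (0, 75)
w1·Bw1 = -675; w1·w1 = 225; μ ≈ -675/225 = -3.0000

-3.0000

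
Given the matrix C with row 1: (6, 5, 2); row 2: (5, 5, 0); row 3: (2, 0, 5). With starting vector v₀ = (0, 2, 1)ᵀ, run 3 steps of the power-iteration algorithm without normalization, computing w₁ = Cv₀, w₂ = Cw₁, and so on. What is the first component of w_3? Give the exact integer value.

1440

w1 = Cv₀ = (12, 10, 5)
w2 = Cw1 = (132, 110, 49)
w3 = Cw2 = (1440, 1210, 509)
The requested component of w3 is 1440.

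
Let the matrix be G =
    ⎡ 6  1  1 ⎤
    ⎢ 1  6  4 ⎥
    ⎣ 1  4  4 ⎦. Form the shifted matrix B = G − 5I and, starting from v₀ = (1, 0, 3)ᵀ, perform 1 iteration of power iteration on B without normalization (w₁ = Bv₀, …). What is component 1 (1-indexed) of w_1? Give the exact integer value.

4

B = G − 5I has rows (1, 1, 1); (1, 1, 4); (1, 4, -1)
w1 = Bv₀ = (4, 13, -2)
Requested component of w1: 4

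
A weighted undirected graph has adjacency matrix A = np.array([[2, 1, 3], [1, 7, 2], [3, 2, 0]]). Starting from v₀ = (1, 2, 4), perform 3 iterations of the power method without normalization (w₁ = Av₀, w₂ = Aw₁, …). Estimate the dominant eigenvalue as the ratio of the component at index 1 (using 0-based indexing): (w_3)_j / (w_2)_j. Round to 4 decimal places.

w1 = Av₀ = (2·1 + 1·2 + 3·4; 1·1 + 7·2 + 2·4; 3·1 + 2·2 + 0·4) = (16, 23, 7)
w2 = Aw1 = (2·16 + 1·23 + 3·7; 1·16 + 7·23 + 2·7; 3·16 + 2·23 + 0·7) = (76, 191, 94)
w3 = Aw2 = (625, 1601, 610)
Ratio at component: 1601 / 191 = 8.3822

8.3822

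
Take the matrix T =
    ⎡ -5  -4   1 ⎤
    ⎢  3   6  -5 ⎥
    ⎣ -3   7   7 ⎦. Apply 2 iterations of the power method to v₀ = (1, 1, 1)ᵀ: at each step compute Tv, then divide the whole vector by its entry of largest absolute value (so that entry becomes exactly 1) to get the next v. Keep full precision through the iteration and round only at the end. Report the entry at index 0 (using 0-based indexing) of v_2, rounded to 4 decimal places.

Tv0 = (-8.00000, 4.00000, 11.00000); divide by 11.00000 → v1 = (-0.72727, 0.36364, 1.00000)
Tv1 = (3.18182, -5.00000, 11.72727); divide by 11.72727 → v2 = (0.27132, -0.42636, 1.00000)
Requested entry of v2: 35/129 = 0.2713

0.2713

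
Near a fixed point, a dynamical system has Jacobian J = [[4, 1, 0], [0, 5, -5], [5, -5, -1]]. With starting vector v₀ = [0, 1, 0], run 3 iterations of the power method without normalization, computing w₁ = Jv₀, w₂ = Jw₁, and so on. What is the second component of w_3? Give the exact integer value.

w1 = Jv₀ = (4·0 + 1·1 + 0·0; 0·0 + 5·1 + (-5)·0; 5·0 + (-5)·1 + (-1)·0) = (1, 5, -5)
w2 = Jw1 = (4·1 + 1·5 + 0·(-5); 0·1 + 5·5 + (-5)·(-5); 5·1 + (-5)·5 + (-1)·(-5)) = (9, 50, -15)
w3 = Jw2 = (86, 325, -190)
The requested component of w3 is 325.

325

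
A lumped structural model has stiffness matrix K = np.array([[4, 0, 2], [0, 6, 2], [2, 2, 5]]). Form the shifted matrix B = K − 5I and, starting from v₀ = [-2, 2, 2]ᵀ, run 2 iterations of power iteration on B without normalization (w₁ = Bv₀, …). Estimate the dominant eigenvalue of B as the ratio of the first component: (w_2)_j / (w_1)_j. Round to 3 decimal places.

B = K − 5I has rows (-1, 0, 2); (0, 1, 2); (2, 2, 0)
w1 = Bv₀ = (6, 6, 0)
w2 = Bw1 = (-6, 6, 24)
Ratio: -6/6 = -1.000

μ ≈ -1.000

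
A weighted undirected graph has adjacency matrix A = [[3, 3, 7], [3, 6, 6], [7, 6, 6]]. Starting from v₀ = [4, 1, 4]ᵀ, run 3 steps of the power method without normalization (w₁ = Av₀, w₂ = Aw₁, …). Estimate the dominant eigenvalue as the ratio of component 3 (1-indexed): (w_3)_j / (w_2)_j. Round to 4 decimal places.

λ ≈ 15.9900

w1 = Av₀ = (3·4 + 3·1 + 7·4; 3·4 + 6·1 + 6·4; 7·4 + 6·1 + 6·4) = (43, 42, 58)
w2 = Aw1 = (3·43 + 3·42 + 7·58; 3·43 + 6·42 + 6·58; 7·43 + 6·42 + 6·58) = (661, 729, 901)
w3 = Aw2 = (10477, 11763, 14407)
Ratio at component: 14407 / 901 = 15.9900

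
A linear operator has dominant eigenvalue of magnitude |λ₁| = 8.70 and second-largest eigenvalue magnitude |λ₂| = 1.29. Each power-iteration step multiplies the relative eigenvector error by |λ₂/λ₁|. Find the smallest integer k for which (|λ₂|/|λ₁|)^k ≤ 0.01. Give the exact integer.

3

|λ₂/λ₁| = 1.29/8.70 = 0.14828
Need k ≥ ln(0.01) / ln(0.14828) = -4.6052 / -1.9087 ≈ 2.413
Smallest integer k satisfying the bound: 3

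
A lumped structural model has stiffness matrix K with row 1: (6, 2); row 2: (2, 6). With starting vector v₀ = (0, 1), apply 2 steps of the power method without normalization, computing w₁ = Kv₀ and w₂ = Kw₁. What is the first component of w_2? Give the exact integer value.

w1 = Kv₀ = (6·0 + 2·1; 2·0 + 6·1) = (2, 6)
w2 = Kw1 = (6·2 + 2·6; 2·2 + 6·6) = (24, 40)
The requested component of w2 is 24.

24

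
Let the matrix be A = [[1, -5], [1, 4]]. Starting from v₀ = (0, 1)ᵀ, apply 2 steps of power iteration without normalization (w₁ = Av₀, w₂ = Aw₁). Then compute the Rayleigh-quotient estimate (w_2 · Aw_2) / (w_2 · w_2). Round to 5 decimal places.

w1 = Av₀ = (-5, 4)
w2 = Aw1 = (-25, 11)
Aw2 = (-80, 19)
w2·Aw2 = (-25)·(-80) + 11·19 = 2209; w2·w2 = (-25)·(-25) + 11·11 = 746
λ ≈ 2209/746 = 2.96113

λ ≈ 2.96113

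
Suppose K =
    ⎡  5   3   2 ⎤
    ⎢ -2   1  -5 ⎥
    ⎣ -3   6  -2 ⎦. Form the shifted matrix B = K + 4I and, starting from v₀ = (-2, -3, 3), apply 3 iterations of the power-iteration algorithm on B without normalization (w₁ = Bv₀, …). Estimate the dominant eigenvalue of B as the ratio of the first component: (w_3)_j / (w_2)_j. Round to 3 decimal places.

μ ≈ 10.376

B = K + 4I has rows (9, 3, 2); (-2, 5, -5); (-3, 6, 2)
w1 = Bv₀ = (-21, -26, -6)
w2 = Bw1 = (-279, -58, -105)
w3 = Bw2 = (-2895, 793, 279)
Ratio: -2895/-279 = 10.376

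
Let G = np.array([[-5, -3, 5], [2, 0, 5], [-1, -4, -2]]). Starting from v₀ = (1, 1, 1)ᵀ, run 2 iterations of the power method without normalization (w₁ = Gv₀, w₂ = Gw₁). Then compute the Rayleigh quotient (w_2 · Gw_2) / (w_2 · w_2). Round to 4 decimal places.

-2.3178

w1 = Gv₀ = (-3, 7, -7)
w2 = Gw1 = (-41, -41, -11)
Gw2 = (273, -137, 227)
w2·Gw2 = (-41)·273 + (-41)·(-137) + (-11)·227 = -8073; w2·w2 = (-41)·(-41) + (-41)·(-41) + (-11)·(-11) = 3483
λ ≈ -8073/3483 = -2.3178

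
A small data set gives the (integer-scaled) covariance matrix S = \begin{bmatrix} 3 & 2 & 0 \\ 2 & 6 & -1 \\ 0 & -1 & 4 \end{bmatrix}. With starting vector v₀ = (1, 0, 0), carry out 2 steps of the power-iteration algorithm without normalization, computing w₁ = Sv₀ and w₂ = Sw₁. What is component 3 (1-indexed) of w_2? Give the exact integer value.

-2

w1 = Sv₀ = (3, 2, 0)
w2 = Sw1 = (13, 18, -2)
The requested component of w2 is -2.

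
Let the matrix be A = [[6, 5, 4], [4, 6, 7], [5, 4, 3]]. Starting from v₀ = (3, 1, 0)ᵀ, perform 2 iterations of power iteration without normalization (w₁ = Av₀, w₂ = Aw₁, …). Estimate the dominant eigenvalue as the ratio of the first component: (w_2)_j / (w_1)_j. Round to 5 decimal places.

w1 = Av₀ = (23, 18, 19)
w2 = Aw1 = (304, 333, 244)
Ratio at component: 304 / 23 = 13.21739

λ ≈ 13.21739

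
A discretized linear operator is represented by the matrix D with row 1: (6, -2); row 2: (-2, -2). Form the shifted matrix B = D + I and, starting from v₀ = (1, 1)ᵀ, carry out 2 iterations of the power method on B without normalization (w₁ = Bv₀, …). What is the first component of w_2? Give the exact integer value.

B = D + I has rows (7, -2); (-2, -1)
w1 = Bv₀ = (7·1 + (-2)·1; (-2)·1 + (-1)·1) = (5, -3)
w2 = Bw1 = (7·5 + (-2)·(-3); (-2)·5 + (-1)·(-3)) = (41, -7)
Requested component of w2: 41

41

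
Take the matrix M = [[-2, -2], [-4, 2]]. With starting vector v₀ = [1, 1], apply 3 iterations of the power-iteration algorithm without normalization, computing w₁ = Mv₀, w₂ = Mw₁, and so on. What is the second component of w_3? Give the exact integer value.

w1 = Mv₀ = ((-2)·1 + (-2)·1; (-4)·1 + 2·1) = (-4, -2)
w2 = Mw1 = ((-2)·(-4) + (-2)·(-2); (-4)·(-4) + 2·(-2)) = (12, 12)
w3 = Mw2 = (-48, -24)
The requested component of w3 is -24.

-24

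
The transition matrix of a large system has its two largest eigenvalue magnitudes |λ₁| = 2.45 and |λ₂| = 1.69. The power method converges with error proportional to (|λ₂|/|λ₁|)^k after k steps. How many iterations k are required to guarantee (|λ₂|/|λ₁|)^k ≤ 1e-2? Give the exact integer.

13

|λ₂/λ₁| = 1.69/2.45 = 0.68980
Need k ≥ ln(1e-2) / ln(0.68980) = -4.6052 / -0.3714 ≈ 12.401
Smallest integer k satisfying the bound: 13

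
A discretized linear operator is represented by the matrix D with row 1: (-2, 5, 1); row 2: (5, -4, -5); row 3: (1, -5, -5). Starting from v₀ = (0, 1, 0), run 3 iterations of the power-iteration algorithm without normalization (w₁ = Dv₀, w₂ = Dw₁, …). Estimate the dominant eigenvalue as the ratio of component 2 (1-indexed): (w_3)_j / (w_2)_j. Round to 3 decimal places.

w1 = Dv₀ = ((-2)·0 + 5·1 + 1·0; 5·0 + (-4)·1 + (-5)·0; 1·0 + (-5)·1 + (-5)·0) = (5, -4, -5)
w2 = Dw1 = ((-2)·5 + 5·(-4) + 1·(-5); 5·5 + (-4)·(-4) + (-5)·(-5); 1·5 + (-5)·(-4) + (-5)·(-5)) = (-35, 66, 50)
w3 = Dw2 = (450, -689, -615)
Ratio at component: -689 / 66 = -10.439

λ ≈ -10.439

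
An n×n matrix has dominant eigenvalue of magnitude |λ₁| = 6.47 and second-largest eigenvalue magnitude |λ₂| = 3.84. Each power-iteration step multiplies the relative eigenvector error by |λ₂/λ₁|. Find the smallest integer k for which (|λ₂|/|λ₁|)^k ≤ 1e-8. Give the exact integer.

|λ₂/λ₁| = 3.84/6.47 = 0.59351
Need k ≥ ln(1e-8) / ln(0.59351) = -18.4207 / -0.5217 ≈ 35.309
Smallest integer k satisfying the bound: 36

36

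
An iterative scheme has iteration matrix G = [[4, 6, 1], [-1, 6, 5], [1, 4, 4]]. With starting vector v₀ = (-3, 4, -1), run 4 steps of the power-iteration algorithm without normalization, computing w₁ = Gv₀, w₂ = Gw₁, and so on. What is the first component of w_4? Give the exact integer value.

17789

w1 = Gv₀ = (4·(-3) + 6·4 + 1·(-1); (-1)·(-3) + 6·4 + 5·(-1); 1·(-3) + 4·4 + 4·(-1)) = (11, 22, 9)
w2 = Gw1 = (4·11 + 6·22 + 1·9; (-1)·11 + 6·22 + 5·9; 1·11 + 4·22 + 4·9) = (185, 166, 135)
w3 = Gw2 = (1871, 1486, 1389)
w4 = Gw3 = (17789, 13990, 13371)
The requested component of w4 is 17789.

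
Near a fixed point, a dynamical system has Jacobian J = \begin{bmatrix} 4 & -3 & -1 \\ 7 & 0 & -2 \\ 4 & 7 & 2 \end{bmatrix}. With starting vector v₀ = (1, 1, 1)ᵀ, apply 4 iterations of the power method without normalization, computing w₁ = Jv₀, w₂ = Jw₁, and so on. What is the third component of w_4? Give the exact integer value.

-2950

w1 = Jv₀ = (0, 5, 13)
w2 = Jw1 = (-28, -26, 61)
w3 = Jw2 = (-95, -318, -172)
w4 = Jw3 = (746, -321, -2950)
The requested component of w4 is -2950.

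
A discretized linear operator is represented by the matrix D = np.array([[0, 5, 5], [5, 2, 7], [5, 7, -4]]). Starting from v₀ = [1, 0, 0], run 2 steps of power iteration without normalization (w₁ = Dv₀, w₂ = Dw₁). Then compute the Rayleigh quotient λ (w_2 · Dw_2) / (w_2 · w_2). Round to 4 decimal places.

w1 = Dv₀ = (0·1 + 5·0 + 5·0; 5·1 + 2·0 + 7·0; 5·1 + 7·0 + (-4)·0) = (0, 5, 5)
w2 = Dw1 = (0·0 + 5·5 + 5·5; 5·0 + 2·5 + 7·5; 5·0 + 7·5 + (-4)·5) = (50, 45, 15)
Dw2 = (300, 445, 505)
w2·Dw2 = 50·300 + 45·445 + 15·505 = 42600; w2·w2 = 50·50 + 45·45 + 15·15 = 4750
λ ≈ 42600/4750 = 8.9684

λ ≈ 8.9684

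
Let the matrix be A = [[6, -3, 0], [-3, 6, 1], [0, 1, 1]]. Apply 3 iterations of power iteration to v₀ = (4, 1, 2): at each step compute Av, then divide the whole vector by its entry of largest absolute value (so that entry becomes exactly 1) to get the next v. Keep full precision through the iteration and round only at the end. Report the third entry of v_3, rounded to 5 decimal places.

Av0 = (21.000000, -4.000000, 3.000000); divide by 21.000000 → v1 = (1.000000, -0.190476, 0.142857)
Av1 = (6.571429, -4.000000, -0.047619); divide by 6.571429 → v2 = (1.000000, -0.608696, -0.007246)
Av2 = (7.826087, -6.659420, -0.615942); divide by 7.826087 → v3 = (1.000000, -0.850926, -0.078704)
Requested entry of v3: -85/1080 = -0.07870

-0.07870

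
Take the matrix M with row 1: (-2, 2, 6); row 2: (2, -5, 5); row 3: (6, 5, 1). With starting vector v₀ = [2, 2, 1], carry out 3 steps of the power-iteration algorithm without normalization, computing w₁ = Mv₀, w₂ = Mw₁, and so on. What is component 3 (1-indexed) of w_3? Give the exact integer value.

w1 = Mv₀ = (6, -1, 23)
w2 = Mw1 = (124, 132, 54)
w3 = Mw2 = (340, -142, 1458)
The requested component of w3 is 1458.

1458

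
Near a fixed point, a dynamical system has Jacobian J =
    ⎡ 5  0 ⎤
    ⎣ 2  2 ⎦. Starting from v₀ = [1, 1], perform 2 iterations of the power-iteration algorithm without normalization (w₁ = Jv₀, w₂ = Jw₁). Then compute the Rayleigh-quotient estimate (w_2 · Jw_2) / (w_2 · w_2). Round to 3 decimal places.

w1 = Jv₀ = (5, 4)
w2 = Jw1 = (25, 18)
Jw2 = (125, 86)
w2·Jw2 = 25·125 + 18·86 = 4673; w2·w2 = 25·25 + 18·18 = 949
λ ≈ 4673/949 = 4.924

λ ≈ 4.924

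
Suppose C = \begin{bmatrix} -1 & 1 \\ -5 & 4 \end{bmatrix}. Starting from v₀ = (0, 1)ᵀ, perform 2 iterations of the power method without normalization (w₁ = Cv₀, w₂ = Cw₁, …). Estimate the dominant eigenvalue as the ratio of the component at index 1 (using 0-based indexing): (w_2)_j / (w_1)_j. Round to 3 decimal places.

2.750

w1 = Cv₀ = ((-1)·0 + 1·1; (-5)·0 + 4·1) = (1, 4)
w2 = Cw1 = ((-1)·1 + 1·4; (-5)·1 + 4·4) = (3, 11)
Ratio at component: 11 / 4 = 2.750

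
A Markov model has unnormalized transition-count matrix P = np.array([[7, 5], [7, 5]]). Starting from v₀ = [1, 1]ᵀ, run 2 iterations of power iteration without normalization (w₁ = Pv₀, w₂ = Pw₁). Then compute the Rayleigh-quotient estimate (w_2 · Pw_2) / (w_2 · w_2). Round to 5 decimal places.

w1 = Pv₀ = (12, 12)
w2 = Pw1 = (144, 144)
Pw2 = (1728, 1728)
w2·Pw2 = 144·1728 + 144·1728 = 497664; w2·w2 = 144·144 + 144·144 = 41472
λ ≈ 497664/41472 = 12.00000

λ ≈ 12.00000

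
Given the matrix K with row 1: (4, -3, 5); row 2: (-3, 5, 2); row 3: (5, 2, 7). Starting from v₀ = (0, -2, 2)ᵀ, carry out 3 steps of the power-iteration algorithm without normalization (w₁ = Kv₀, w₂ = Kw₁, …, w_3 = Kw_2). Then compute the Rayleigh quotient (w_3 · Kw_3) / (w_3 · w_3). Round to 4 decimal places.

w1 = Kv₀ = (16, -6, 10)
w2 = Kw1 = (132, -58, 138)
w3 = Kw2 = (1392, -410, 1510)
Kw3 = (14348, -3206, 16710)
w3·Kw3 = 1392·14348 + (-410)·(-3206) + 1510·16710 = 46518976; w3·w3 = 1392·1392 + (-410)·(-410) + 1510·1510 = 4385864
λ ≈ 46518976/4385864 = 10.6066

λ ≈ 10.6066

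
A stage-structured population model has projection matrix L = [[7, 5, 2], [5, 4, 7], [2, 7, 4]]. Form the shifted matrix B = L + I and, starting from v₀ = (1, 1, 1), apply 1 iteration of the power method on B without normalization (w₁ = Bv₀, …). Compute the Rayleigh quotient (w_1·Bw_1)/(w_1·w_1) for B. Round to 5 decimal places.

B = L + I has rows (8, 5, 2); (5, 5, 7); (2, 7, 5)
w1 = Bv₀ = (8·1 + 5·1 + 2·1; 5·1 + 5·1 + 7·1; 2·1 + 7·1 + 5·1) = (15, 17, 14)
Bw1 = (233, 258, 219)
w1·Bw1 = 10947; w1·w1 = 710; μ ≈ 10947/710 = 15.41831

μ ≈ 15.41831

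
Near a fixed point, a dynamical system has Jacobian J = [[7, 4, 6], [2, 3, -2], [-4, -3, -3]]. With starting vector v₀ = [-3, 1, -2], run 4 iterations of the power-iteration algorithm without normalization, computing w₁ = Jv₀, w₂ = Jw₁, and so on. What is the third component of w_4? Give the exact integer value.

3146

w1 = Jv₀ = (7·(-3) + 4·1 + 6·(-2); 2·(-3) + 3·1 + (-2)·(-2); (-4)·(-3) + (-3)·1 + (-3)·(-2)) = (-29, 1, 15)
w2 = Jw1 = (7·(-29) + 4·1 + 6·15; 2·(-29) + 3·1 + (-2)·15; (-4)·(-29) + (-3)·1 + (-3)·15) = (-109, -85, 68)
w3 = Jw2 = (-695, -609, 487)
w4 = Jw3 = (-4379, -4191, 3146)
The requested component of w4 is 3146.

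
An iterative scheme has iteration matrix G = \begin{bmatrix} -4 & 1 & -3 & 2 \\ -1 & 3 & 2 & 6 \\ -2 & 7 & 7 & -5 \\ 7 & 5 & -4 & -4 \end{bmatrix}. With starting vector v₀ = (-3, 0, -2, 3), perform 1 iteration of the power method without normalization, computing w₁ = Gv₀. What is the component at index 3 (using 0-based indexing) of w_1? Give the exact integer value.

-25

w1 = Gv₀ = (24, 17, -23, -25)
The requested component of w1 is -25.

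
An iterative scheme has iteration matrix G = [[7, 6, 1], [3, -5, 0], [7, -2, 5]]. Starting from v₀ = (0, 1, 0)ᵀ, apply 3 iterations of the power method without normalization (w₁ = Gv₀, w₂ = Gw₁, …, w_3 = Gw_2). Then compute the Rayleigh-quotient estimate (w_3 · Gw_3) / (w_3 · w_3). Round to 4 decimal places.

w1 = Gv₀ = (7·0 + 6·1 + 1·0; 3·0 + (-5)·1 + 0·0; 7·0 + (-2)·1 + 5·0) = (6, -5, -2)
w2 = Gw1 = (7·6 + 6·(-5) + 1·(-2); 3·6 + (-5)·(-5) + 0·(-2); 7·6 + (-2)·(-5) + 5·(-2)) = (10, 43, 42)
w3 = Gw2 = (370, -185, 194)
Gw3 = (1674, 2035, 3930)
w3·Gw3 = 370·1674 + (-185)·2035 + 194·3930 = 1005325; w3·w3 = 370·370 + (-185)·(-185) + 194·194 = 208761
λ ≈ 1005325/208761 = 4.8157

4.8157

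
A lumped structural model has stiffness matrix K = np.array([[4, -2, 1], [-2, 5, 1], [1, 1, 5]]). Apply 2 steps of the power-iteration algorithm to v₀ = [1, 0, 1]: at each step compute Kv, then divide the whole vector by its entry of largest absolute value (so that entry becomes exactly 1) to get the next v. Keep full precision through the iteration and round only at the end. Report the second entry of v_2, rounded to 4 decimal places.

-0.2647

Kv0 = (5.00000, -1.00000, 6.00000); divide by 6.00000 → v1 = (0.83333, -0.16667, 1.00000)
Kv1 = (4.66667, -1.50000, 5.66667); divide by 5.66667 → v2 = (0.82353, -0.26471, 1.00000)
Requested entry of v2: -9/34 = -0.2647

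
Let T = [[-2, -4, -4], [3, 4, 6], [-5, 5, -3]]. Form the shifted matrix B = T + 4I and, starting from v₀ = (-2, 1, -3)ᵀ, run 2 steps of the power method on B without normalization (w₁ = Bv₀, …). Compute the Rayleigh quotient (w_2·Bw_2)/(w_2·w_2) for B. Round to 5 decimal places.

8.48674

B = T + 4I has rows (2, -4, -4); (3, 8, 6); (-5, 5, 1)
w1 = Bv₀ = (2·(-2) + (-4)·1 + (-4)·(-3); 3·(-2) + 8·1 + 6·(-3); (-5)·(-2) + 5·1 + 1·(-3)) = (4, -16, 12)
w2 = Bw1 = (2·4 + (-4)·(-16) + (-4)·12; 3·4 + 8·(-16) + 6·12; (-5)·4 + 5·(-16) + 1·12) = (24, -44, -88)
Bw2 = (576, -808, -428)
w2·Bw2 = 87040; w2·w2 = 10256; μ ≈ 87040/10256 = 8.48674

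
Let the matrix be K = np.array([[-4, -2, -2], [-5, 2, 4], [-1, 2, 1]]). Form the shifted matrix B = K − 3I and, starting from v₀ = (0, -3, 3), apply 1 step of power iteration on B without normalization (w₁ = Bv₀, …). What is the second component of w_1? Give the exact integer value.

15

B = K − 3I has rows (-7, -2, -2); (-5, -1, 4); (-1, 2, -2)
w1 = Bv₀ = (0, 15, -12)
Requested component of w1: 15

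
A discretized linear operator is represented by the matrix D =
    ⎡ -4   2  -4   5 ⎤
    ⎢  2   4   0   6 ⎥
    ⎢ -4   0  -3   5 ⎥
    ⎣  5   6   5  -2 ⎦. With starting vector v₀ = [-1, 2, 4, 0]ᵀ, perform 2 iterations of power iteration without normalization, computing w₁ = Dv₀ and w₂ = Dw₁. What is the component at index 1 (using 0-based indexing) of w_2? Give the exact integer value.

170

w1 = Dv₀ = ((-4)·(-1) + 2·2 + (-4)·4 + 5·0; 2·(-1) + 4·2 + 0·4 + 6·0; (-4)·(-1) + 0·2 + (-3)·4 + 5·0; 5·(-1) + 6·2 + 5·4 + (-2)·0) = (-8, 6, -8, 27)
w2 = Dw1 = ((-4)·(-8) + 2·6 + (-4)·(-8) + 5·27; 2·(-8) + 4·6 + 0·(-8) + 6·27; (-4)·(-8) + 0·6 + (-3)·(-8) + 5·27; 5·(-8) + 6·6 + 5·(-8) + (-2)·27) = (211, 170, 191, -98)
The requested component of w2 is 170.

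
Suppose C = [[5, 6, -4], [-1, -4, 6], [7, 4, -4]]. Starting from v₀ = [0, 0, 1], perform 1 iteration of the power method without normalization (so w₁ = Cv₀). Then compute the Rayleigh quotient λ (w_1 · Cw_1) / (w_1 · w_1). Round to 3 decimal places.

-6.471

w1 = Cv₀ = (-4, 6, -4)
Cw1 = (32, -44, 12)
w1·Cw1 = (-4)·32 + 6·(-44) + (-4)·12 = -440; w1·w1 = (-4)·(-4) + 6·6 + (-4)·(-4) = 68
λ ≈ -440/68 = -6.471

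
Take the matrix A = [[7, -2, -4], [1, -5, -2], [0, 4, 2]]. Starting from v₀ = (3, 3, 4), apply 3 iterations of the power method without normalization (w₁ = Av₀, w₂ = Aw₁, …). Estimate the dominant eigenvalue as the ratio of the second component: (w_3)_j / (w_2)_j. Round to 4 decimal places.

-4.4407

w1 = Av₀ = (7·3 + (-2)·3 + (-4)·4; 1·3 + (-5)·3 + (-2)·4; 0·3 + 4·3 + 2·4) = (-1, -20, 20)
w2 = Aw1 = (7·(-1) + (-2)·(-20) + (-4)·20; 1·(-1) + (-5)·(-20) + (-2)·20; 0·(-1) + 4·(-20) + 2·20) = (-47, 59, -40)
w3 = Aw2 = (-287, -262, 156)
Ratio at component: -262 / 59 = -4.4407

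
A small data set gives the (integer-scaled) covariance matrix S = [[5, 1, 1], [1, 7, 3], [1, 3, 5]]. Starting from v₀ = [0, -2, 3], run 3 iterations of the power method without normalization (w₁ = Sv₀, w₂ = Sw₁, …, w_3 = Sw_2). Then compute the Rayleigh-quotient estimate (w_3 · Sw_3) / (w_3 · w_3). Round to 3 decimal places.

λ ≈ 7.789

w1 = Sv₀ = (1, -5, 9)
w2 = Sw1 = (9, -7, 31)
w3 = Sw2 = (69, 53, 143)
Sw3 = (541, 869, 943)
w3·Sw3 = 69·541 + 53·869 + 143·943 = 218235; w3·w3 = 69·69 + 53·53 + 143·143 = 28019
λ ≈ 218235/28019 = 7.789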